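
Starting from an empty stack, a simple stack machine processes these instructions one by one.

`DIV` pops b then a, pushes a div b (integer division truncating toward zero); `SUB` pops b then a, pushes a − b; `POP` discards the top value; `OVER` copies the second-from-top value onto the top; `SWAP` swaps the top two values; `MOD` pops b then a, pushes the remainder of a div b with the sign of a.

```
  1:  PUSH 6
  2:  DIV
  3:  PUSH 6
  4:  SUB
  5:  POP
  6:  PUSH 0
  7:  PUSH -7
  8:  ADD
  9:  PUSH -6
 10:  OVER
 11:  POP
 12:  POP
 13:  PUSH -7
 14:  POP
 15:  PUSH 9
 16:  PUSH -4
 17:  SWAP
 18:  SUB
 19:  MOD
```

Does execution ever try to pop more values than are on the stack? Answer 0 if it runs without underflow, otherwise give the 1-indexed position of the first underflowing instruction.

PUSH 6 -> [6]
DIV  — needs 2 operands, stack has 1 → underflow

2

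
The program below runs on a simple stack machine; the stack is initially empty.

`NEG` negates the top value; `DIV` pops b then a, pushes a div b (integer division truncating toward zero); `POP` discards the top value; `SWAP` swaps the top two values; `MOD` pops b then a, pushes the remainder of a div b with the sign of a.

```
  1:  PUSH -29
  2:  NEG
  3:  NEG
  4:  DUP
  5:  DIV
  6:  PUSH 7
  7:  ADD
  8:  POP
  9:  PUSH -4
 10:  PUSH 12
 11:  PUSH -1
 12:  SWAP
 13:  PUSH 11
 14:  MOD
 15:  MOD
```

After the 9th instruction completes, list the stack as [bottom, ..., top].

PUSH -29 : -29
NEG      : 29
NEG      : -29
DUP      : -29 -29
DIV      : 1
PUSH 7   : 1 7
ADD      : 8
POP      : (empty)
PUSH -4  : -4

[-4]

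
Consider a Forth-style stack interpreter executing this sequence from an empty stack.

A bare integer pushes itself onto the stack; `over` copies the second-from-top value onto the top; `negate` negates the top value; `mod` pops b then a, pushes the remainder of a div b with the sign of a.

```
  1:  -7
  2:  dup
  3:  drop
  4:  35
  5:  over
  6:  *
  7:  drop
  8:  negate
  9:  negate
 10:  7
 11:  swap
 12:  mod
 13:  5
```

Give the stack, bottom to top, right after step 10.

[-7, 7]

-7     -> -7
dup    -> -7 -7
drop   -> -7
35     -> -7 35
over   -> -7 35 -7
*      -> -7 -245
drop   -> -7
negate -> 7
negate -> -7
7      -> -7 7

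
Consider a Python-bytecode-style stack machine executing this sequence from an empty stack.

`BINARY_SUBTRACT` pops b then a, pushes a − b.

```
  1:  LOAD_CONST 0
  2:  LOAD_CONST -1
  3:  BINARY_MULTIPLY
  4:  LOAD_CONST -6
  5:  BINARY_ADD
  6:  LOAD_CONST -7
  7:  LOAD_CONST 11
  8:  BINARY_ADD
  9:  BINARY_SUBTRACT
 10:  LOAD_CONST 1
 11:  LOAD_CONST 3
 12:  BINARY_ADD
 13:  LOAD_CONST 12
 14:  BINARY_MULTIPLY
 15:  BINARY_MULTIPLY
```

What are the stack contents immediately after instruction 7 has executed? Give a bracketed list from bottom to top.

LOAD_CONST 0     [0]
LOAD_CONST -1    [0, -1]
BINARY_MULTIPLY  [0]
LOAD_CONST -6    [0, -6]
BINARY_ADD       [-6]
LOAD_CONST -7    [-6, -7]
LOAD_CONST 11    [-6, -7, 11]

[-6, -7, 11]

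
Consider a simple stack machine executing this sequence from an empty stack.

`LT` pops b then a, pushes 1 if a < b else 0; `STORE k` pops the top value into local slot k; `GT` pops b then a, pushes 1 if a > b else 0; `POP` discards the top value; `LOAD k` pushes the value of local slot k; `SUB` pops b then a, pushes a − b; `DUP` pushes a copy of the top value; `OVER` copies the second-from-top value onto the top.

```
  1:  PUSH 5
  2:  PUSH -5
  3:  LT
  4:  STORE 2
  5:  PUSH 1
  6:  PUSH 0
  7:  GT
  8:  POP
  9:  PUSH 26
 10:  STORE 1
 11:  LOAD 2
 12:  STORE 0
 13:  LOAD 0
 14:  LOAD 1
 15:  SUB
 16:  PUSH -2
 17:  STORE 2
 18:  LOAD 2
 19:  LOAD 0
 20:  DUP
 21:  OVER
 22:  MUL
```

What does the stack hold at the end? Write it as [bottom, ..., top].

PUSH 5  : [5]
PUSH -5 : [5, -5]
LT      : [0]
STORE 2 : []
PUSH 1  : [1]
PUSH 0  : [1, 0]
GT      : [1]
POP     : []
PUSH 26 : [26]
STORE 1 : []
LOAD 2  : [0]
STORE 0 : []
LOAD 0  : [0]
LOAD 1  : [0, 26]
SUB     : [-26]
PUSH -2 : [-26, -2]
STORE 2 : [-26]
LOAD 2  : [-26, -2]
LOAD 0  : [-26, -2, 0]
DUP     : [-26, -2, 0, 0]
OVER    : [-26, -2, 0, 0, 0]
MUL     : [-26, -2, 0, 0]

[-26, -2, 0, 0]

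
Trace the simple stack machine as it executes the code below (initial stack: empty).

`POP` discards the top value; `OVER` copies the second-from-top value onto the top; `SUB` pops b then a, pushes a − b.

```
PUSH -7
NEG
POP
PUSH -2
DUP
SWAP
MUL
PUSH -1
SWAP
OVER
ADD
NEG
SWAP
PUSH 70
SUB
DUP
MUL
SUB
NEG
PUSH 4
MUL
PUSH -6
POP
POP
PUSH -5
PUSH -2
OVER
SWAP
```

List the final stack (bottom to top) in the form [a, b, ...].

[-5, -5, -2]

PUSH -7 : [-7]
NEG     : [7]
POP     : []
PUSH -2 : [-2]
DUP     : [-2, -2]
SWAP    : [-2, -2]
MUL     : [4]
PUSH -1 : [4, -1]
SWAP    : [-1, 4]
OVER    : [-1, 4, -1]
ADD     : [-1, 3]
NEG     : [-1, -3]
SWAP    : [-3, -1]
PUSH 70 : [-3, -1, 70]
SUB     : [-3, -71]
DUP     : [-3, -71, -71]
MUL     : [-3, 5041]
SUB     : [-5044]
NEG     : [5044]
PUSH 4  : [5044, 4]
MUL     : [20176]
PUSH -6 : [20176, -6]
POP     : [20176]
POP     : []
PUSH -5 : [-5]
PUSH -2 : [-5, -2]
OVER    : [-5, -2, -5]
SWAP    : [-5, -5, -2]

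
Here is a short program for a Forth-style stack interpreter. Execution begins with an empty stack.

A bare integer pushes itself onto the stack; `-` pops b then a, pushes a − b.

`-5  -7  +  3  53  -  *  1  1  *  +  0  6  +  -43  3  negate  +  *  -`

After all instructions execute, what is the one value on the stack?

-5     → [-5]
-7     → [-5, -7]
+      → [-12]
3      → [-12, 3]
53     → [-12, 3, 53]
-      → [-12, -50]
*      → [600]
1      → [600, 1]
1      → [600, 1, 1]
*      → [600, 1]
+      → [601]
0      → [601, 0]
6      → [601, 0, 6]
+      → [601, 6]
-43    → [601, 6, -43]
3      → [601, 6, -43, 3]
negate → [601, 6, -43, -3]
+      → [601, 6, -46]
*      → [601, -276]
-      → [877]

877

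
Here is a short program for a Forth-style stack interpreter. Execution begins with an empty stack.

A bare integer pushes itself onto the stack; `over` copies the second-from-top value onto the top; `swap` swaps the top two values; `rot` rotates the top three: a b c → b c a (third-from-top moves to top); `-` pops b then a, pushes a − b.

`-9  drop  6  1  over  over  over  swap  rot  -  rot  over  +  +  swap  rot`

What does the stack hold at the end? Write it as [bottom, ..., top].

-9   : -9
drop : (empty)
6    : 6
1    : 6 1
over : 6 1 6
over : 6 1 6 1
over : 6 1 6 1 6
swap : 6 1 6 6 1
rot  : 6 1 6 1 6
-    : 6 1 6 -5
rot  : 6 6 -5 1
over : 6 6 -5 1 -5
+    : 6 6 -5 -4
+    : 6 6 -9
swap : 6 -9 6
rot  : -9 6 6

[-9, 6, 6]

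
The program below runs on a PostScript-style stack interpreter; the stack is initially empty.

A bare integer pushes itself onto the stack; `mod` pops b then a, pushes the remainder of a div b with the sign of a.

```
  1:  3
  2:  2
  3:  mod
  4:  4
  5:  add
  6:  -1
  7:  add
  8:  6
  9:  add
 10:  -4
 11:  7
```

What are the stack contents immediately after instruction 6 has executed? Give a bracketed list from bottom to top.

[5, -1]

3   → [3]
2   → [3, 2]
mod → [1]
4   → [1, 4]
add → [5]
-1  → [5, -1]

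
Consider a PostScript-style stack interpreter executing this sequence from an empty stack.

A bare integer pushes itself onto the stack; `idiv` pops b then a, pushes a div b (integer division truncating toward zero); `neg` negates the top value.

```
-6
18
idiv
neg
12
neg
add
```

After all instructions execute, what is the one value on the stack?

-12

-6   -> [-6]
18   -> [-6, 18]
idiv -> [0]
neg  -> [0]
12   -> [0, 12]
neg  -> [0, -12]
add  -> [-12]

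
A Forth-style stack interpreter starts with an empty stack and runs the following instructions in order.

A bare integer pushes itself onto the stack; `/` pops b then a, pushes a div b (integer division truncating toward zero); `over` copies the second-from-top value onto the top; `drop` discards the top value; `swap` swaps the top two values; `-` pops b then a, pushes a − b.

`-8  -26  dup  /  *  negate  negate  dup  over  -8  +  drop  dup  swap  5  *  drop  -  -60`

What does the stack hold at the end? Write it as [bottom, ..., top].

-8     : -8
-26    : -8 -26
dup    : -8 -26 -26
/      : -8 1
*      : -8
negate : 8
negate : -8
dup    : -8 -8
over   : -8 -8 -8
-8     : -8 -8 -8 -8
+      : -8 -8 -16
drop   : -8 -8
dup    : -8 -8 -8
swap   : -8 -8 -8
5      : -8 -8 -8 5
*      : -8 -8 -40
drop   : -8 -8
-      : 0
-60    : 0 -60

[0, -60]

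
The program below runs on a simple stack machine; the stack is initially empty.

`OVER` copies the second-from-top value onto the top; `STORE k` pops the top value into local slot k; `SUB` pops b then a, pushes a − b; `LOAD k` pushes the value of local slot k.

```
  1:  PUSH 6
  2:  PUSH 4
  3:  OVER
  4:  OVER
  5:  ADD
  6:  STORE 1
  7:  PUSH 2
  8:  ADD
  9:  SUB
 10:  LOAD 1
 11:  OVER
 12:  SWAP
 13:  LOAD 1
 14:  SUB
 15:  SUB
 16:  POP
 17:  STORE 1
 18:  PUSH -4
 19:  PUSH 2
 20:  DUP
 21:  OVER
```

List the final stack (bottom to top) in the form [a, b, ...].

[-4, 2, 2, 2]

PUSH 6   6
PUSH 4   6 4
OVER     6 4 6
OVER     6 4 6 4
ADD      6 4 10
STORE 1  6 4
PUSH 2   6 4 2
ADD      6 6
SUB      0
LOAD 1   0 10
OVER     0 10 0
SWAP     0 0 10
LOAD 1   0 0 10 10
SUB      0 0 0
SUB      0 0
POP      0
STORE 1  (empty)
PUSH -4  -4
PUSH 2   -4 2
DUP      -4 2 2
OVER     -4 2 2 2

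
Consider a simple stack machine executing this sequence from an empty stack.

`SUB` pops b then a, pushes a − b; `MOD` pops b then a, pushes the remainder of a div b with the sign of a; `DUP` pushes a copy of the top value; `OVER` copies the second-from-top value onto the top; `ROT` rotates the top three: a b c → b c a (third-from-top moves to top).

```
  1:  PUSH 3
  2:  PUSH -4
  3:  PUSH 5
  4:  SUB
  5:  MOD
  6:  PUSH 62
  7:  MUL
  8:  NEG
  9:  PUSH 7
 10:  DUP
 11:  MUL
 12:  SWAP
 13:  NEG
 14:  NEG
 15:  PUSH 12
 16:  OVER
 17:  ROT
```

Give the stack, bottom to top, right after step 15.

[49, -186, 12]

PUSH 3  : 3
PUSH -4 : 3 -4
PUSH 5  : 3 -4 5
SUB     : 3 -9
MOD     : 3
PUSH 62 : 3 62
MUL     : 186
NEG     : -186
PUSH 7  : -186 7
DUP     : -186 7 7
MUL     : -186 49
SWAP    : 49 -186
NEG     : 49 186
NEG     : 49 -186
PUSH 12 : 49 -186 12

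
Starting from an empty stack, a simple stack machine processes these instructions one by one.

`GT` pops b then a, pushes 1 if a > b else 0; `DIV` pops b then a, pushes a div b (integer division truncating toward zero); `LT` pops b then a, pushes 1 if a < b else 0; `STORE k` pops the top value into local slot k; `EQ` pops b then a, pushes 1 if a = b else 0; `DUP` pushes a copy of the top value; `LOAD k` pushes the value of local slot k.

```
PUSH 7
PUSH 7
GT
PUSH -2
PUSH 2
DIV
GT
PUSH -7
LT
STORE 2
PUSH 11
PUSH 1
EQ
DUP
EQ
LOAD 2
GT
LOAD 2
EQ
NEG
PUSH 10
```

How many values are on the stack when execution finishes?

2

PUSH 7  → [7]
PUSH 7  → [7, 7]
GT      → [0]
PUSH -2 → [0, -2]
PUSH 2  → [0, -2, 2]
DIV     → [0, -1]
GT      → [1]
PUSH -7 → [1, -7]
LT      → [0]
STORE 2 → []
PUSH 11 → [11]
PUSH 1  → [11, 1]
EQ      → [0]
DUP     → [0, 0]
EQ      → [1]
LOAD 2  → [1, 0]
GT      → [1]
LOAD 2  → [1, 0]
EQ      → [0]
NEG     → [0]
PUSH 10 → [0, 10]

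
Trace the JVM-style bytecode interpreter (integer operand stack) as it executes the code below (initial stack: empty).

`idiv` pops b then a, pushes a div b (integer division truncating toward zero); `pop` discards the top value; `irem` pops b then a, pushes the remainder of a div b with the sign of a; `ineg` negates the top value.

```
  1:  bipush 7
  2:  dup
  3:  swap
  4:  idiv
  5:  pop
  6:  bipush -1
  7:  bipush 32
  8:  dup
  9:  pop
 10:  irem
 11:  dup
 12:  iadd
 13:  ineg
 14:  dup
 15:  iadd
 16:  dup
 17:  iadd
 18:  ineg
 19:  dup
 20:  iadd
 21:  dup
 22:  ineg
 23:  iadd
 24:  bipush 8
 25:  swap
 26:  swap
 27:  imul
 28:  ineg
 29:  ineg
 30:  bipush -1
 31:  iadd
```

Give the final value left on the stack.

-1

bipush 7   [7]
dup        [7, 7]
swap       [7, 7]
idiv       [1]
pop        []
bipush -1  [-1]
bipush 32  [-1, 32]
dup        [-1, 32, 32]
pop        [-1, 32]
irem       [-1]
dup        [-1, -1]
iadd       [-2]
ineg       [2]
dup        [2, 2]
iadd       [4]
dup        [4, 4]
iadd       [8]
ineg       [-8]
dup        [-8, -8]
iadd       [-16]
dup        [-16, -16]
ineg       [-16, 16]
iadd       [0]
bipush 8   [0, 8]
swap       [8, 0]
swap       [0, 8]
imul       [0]
ineg       [0]
ineg       [0]
bipush -1  [0, -1]
iadd       [-1]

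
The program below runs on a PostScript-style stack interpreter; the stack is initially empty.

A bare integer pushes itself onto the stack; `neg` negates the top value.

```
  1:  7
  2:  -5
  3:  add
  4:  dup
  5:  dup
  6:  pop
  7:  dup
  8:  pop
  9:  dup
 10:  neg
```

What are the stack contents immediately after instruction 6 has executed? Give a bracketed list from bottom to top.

[2, 2]

7    7
-5   7 -5
add  2
dup  2 2
dup  2 2 2
pop  2 2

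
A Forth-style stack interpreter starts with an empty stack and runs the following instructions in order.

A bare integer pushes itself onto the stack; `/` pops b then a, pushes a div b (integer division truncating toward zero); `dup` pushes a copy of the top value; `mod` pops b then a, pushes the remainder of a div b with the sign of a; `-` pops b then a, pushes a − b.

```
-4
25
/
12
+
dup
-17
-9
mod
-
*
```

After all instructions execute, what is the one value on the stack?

240

-4  : -4
25  : -4 25
/   : 0
12  : 0 12
+   : 12
dup : 12 12
-17 : 12 12 -17
-9  : 12 12 -17 -9
mod : 12 12 -8
-   : 12 20
*   : 240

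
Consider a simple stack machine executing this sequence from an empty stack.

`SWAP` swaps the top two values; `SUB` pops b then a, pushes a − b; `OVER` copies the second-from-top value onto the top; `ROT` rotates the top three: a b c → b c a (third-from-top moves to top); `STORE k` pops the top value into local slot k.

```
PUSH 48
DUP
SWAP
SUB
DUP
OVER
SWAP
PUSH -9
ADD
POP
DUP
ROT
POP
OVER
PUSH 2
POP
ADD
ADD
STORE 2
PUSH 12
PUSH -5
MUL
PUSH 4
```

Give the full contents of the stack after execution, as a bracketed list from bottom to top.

PUSH 48 : [48]
DUP     : [48, 48]
SWAP    : [48, 48]
SUB     : [0]
DUP     : [0, 0]
OVER    : [0, 0, 0]
SWAP    : [0, 0, 0]
PUSH -9 : [0, 0, 0, -9]
ADD     : [0, 0, -9]
POP     : [0, 0]
DUP     : [0, 0, 0]
ROT     : [0, 0, 0]
POP     : [0, 0]
OVER    : [0, 0, 0]
PUSH 2  : [0, 0, 0, 2]
POP     : [0, 0, 0]
ADD     : [0, 0]
ADD     : [0]
STORE 2 : []
PUSH 12 : [12]
PUSH -5 : [12, -5]
MUL     : [-60]
PUSH 4  : [-60, 4]

[-60, 4]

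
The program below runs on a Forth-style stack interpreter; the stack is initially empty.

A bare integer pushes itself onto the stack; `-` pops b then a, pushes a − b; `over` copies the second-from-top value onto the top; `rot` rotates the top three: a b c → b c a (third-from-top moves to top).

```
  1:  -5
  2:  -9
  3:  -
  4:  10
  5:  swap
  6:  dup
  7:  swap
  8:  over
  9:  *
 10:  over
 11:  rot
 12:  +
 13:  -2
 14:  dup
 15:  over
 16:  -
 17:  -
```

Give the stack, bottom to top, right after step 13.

-5   → -5
-9   → -5 -9
-    → 4
10   → 4 10
swap → 10 4
dup  → 10 4 4
swap → 10 4 4
over → 10 4 4 4
*    → 10 4 16
over → 10 4 16 4
rot  → 10 16 4 4
+    → 10 16 8
-2   → 10 16 8 -2

[10, 16, 8, -2]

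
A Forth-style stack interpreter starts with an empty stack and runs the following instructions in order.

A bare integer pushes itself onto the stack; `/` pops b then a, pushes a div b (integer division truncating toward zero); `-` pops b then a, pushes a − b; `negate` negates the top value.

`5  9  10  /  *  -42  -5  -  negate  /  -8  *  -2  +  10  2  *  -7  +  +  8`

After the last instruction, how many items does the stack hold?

2

5       5
9       5 9
10      5 9 10
/       5 0
*       0
-42     0 -42
-5      0 -42 -5
-       0 -37
negate  0 37
/       0
-8      0 -8
*       0
-2      0 -2
+       -2
10      -2 10
2       -2 10 2
*       -2 20
-7      -2 20 -7
+       -2 13
+       11
8       11 8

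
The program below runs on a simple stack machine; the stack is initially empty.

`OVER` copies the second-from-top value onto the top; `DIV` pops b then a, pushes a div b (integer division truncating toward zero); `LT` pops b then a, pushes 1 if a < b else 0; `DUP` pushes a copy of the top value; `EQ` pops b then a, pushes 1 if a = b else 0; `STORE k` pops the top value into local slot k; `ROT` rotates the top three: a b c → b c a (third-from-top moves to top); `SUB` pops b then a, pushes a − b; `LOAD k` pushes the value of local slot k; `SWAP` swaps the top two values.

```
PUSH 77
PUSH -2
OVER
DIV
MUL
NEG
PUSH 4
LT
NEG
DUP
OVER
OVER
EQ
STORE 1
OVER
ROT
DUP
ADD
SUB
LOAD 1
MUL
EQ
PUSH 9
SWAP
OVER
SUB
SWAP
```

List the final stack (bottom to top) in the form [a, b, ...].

[-9, 9]

PUSH 77 : 77
PUSH -2 : 77 -2
OVER    : 77 -2 77
DIV     : 77 0
MUL     : 0
NEG     : 0
PUSH 4  : 0 4
LT      : 1
NEG     : -1
DUP     : -1 -1
OVER    : -1 -1 -1
OVER    : -1 -1 -1 -1
EQ      : -1 -1 1
STORE 1 : -1 -1
OVER    : -1 -1 -1
ROT     : -1 -1 -1
DUP     : -1 -1 -1 -1
ADD     : -1 -1 -2
SUB     : -1 1
LOAD 1  : -1 1 1
MUL     : -1 1
EQ      : 0
PUSH 9  : 0 9
SWAP    : 9 0
OVER    : 9 0 9
SUB     : 9 -9
SWAP    : -9 9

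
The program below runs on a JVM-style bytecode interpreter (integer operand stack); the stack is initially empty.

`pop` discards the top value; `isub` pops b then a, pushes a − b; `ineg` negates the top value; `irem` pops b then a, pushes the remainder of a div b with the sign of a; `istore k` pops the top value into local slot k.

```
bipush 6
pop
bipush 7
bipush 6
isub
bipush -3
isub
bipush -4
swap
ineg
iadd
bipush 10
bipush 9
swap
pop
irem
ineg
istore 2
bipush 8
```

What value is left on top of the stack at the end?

8

bipush 6   6
pop        (empty)
bipush 7   7
bipush 6   7 6
isub       1
bipush -3  1 -3
isub       4
bipush -4  4 -4
swap       -4 4
ineg       -4 -4
iadd       -8
bipush 10  -8 10
bipush 9   -8 10 9
swap       -8 9 10
pop        -8 9
irem       -8
ineg       8
istore 2   (empty)
bipush 8   8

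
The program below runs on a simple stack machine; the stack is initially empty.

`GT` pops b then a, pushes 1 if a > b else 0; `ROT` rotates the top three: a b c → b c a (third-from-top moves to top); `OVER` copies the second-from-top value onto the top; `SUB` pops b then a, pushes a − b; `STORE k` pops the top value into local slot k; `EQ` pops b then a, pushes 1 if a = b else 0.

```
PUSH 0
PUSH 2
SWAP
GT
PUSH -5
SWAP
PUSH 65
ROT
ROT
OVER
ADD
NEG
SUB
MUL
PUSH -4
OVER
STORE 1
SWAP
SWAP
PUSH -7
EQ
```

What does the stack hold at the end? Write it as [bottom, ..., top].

[-585, 0]

PUSH 0  : 0
PUSH 2  : 0 2
SWAP    : 2 0
GT      : 1
PUSH -5 : 1 -5
SWAP    : -5 1
PUSH 65 : -5 1 65
ROT     : 1 65 -5
ROT     : 65 -5 1
OVER    : 65 -5 1 -5
ADD     : 65 -5 -4
NEG     : 65 -5 4
SUB     : 65 -9
MUL     : -585
PUSH -4 : -585 -4
OVER    : -585 -4 -585
STORE 1 : -585 -4
SWAP    : -4 -585
SWAP    : -585 -4
PUSH -7 : -585 -4 -7
EQ      : -585 0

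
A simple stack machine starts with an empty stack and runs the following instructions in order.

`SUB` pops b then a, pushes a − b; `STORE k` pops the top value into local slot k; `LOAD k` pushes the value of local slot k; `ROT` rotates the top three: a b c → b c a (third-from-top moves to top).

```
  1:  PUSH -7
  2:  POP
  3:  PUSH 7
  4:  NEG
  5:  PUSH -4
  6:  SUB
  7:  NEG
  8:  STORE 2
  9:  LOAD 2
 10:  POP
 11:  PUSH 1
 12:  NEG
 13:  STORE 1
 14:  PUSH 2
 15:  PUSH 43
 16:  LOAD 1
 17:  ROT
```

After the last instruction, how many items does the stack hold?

PUSH -7 -> [-7]
POP     -> []
PUSH 7  -> [7]
NEG     -> [-7]
PUSH -4 -> [-7, -4]
SUB     -> [-3]
NEG     -> [3]
STORE 2 -> []
LOAD 2  -> [3]
POP     -> []
PUSH 1  -> [1]
NEG     -> [-1]
STORE 1 -> []
PUSH 2  -> [2]
PUSH 43 -> [2, 43]
LOAD 1  -> [2, 43, -1]
ROT     -> [43, -1, 2]

3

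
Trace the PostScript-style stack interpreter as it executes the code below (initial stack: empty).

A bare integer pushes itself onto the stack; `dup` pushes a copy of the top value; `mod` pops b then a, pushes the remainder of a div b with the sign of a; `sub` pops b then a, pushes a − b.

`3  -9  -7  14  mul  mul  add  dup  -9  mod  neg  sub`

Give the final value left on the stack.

3   -> [3]
-9  -> [3, -9]
-7  -> [3, -9, -7]
14  -> [3, -9, -7, 14]
mul -> [3, -9, -98]
mul -> [3, 882]
add -> [885]
dup -> [885, 885]
-9  -> [885, 885, -9]
mod -> [885, 3]
neg -> [885, -3]
sub -> [888]

888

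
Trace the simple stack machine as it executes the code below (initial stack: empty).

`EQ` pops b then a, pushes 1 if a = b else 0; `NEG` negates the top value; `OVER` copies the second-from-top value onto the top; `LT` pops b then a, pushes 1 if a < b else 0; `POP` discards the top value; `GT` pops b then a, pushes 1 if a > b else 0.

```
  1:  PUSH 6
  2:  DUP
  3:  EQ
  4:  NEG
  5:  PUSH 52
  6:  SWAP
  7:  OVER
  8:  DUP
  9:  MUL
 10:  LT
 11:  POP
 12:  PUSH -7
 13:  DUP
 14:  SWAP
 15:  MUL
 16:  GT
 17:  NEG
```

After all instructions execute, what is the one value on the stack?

-1

PUSH 6  : 6
DUP     : 6 6
EQ      : 1
NEG     : -1
PUSH 52 : -1 52
SWAP    : 52 -1
OVER    : 52 -1 52
DUP     : 52 -1 52 52
MUL     : 52 -1 2704
LT      : 52 1
POP     : 52
PUSH -7 : 52 -7
DUP     : 52 -7 -7
SWAP    : 52 -7 -7
MUL     : 52 49
GT      : 1
NEG     : -1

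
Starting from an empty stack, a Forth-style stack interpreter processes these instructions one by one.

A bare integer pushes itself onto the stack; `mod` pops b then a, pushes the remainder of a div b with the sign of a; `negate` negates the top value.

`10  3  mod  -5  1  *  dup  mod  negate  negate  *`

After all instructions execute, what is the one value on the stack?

0

10      10
3       10 3
mod     1
-5      1 -5
1       1 -5 1
*       1 -5
dup     1 -5 -5
mod     1 0
negate  1 0
negate  1 0
*       0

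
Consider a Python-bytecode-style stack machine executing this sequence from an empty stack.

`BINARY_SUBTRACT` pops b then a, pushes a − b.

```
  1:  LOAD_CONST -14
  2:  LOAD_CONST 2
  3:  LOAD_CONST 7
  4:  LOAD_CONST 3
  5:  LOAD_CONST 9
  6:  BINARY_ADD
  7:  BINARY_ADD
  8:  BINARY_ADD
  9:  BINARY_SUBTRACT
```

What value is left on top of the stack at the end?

LOAD_CONST -14  -> -14
LOAD_CONST 2    -> -14 2
LOAD_CONST 7    -> -14 2 7
LOAD_CONST 3    -> -14 2 7 3
LOAD_CONST 9    -> -14 2 7 3 9
BINARY_ADD      -> -14 2 7 12
BINARY_ADD      -> -14 2 19
BINARY_ADD      -> -14 21
BINARY_SUBTRACT -> -35

-35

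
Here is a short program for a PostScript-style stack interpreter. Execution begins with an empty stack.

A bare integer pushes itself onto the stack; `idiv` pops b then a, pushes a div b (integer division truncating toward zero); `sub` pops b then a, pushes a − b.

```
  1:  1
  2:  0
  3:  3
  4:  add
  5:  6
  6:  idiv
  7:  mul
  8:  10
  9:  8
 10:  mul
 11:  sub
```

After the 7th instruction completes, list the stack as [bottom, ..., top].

[0]

1    -> [1]
0    -> [1, 0]
3    -> [1, 0, 3]
add  -> [1, 3]
6    -> [1, 3, 6]
idiv -> [1, 0]
mul  -> [0]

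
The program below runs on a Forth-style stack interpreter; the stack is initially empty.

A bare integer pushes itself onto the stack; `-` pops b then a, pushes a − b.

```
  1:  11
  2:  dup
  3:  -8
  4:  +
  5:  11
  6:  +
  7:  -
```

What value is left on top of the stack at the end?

11  → [11]
dup → [11, 11]
-8  → [11, 11, -8]
+   → [11, 3]
11  → [11, 3, 11]
+   → [11, 14]
-   → [-3]

-3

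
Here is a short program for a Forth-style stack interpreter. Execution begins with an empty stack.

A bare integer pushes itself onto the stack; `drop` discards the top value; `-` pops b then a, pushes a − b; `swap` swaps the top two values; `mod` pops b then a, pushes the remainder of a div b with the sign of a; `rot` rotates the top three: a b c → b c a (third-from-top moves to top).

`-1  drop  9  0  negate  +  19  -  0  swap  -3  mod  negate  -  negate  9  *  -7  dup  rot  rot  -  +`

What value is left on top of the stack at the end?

-1     → -1
drop   → (empty)
9      → 9
0      → 9 0
negate → 9 0
+      → 9
19     → 9 19
-      → -10
0      → -10 0
swap   → 0 -10
-3     → 0 -10 -3
mod    → 0 -1
negate → 0 1
-      → -1
negate → 1
9      → 1 9
*      → 9
-7     → 9 -7
dup    → 9 -7 -7
rot    → -7 -7 9
rot    → -7 9 -7
-      → -7 16
+      → 9

9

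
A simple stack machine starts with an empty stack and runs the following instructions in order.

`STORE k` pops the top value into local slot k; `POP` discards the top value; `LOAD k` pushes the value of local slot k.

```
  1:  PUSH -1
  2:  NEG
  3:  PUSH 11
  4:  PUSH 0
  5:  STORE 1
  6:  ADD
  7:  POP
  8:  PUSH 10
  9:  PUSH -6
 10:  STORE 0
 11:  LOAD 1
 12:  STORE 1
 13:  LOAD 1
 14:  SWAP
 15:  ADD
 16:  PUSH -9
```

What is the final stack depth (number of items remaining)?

PUSH -1 -> [-1]
NEG     -> [1]
PUSH 11 -> [1, 11]
PUSH 0  -> [1, 11, 0]
STORE 1 -> [1, 11]
ADD     -> [12]
POP     -> []
PUSH 10 -> [10]
PUSH -6 -> [10, -6]
STORE 0 -> [10]
LOAD 1  -> [10, 0]
STORE 1 -> [10]
LOAD 1  -> [10, 0]
SWAP    -> [0, 10]
ADD     -> [10]
PUSH -9 -> [10, -9]

2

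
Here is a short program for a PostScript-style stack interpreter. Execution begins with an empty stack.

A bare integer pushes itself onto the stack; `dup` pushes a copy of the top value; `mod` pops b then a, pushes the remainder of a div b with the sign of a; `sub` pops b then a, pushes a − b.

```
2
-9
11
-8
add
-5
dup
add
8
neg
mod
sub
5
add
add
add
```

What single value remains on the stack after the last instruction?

3

2   → 2
-9  → 2 -9
11  → 2 -9 11
-8  → 2 -9 11 -8
add → 2 -9 3
-5  → 2 -9 3 -5
dup → 2 -9 3 -5 -5
add → 2 -9 3 -10
8   → 2 -9 3 -10 8
neg → 2 -9 3 -10 -8
mod → 2 -9 3 -2
sub → 2 -9 5
5   → 2 -9 5 5
add → 2 -9 10
add → 2 1
add → 3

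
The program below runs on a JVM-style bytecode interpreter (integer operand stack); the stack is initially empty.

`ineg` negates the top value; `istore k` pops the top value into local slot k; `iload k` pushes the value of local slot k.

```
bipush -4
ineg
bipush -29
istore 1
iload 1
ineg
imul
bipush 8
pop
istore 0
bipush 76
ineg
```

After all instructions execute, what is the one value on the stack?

-76

bipush -4   [-4]
ineg        [4]
bipush -29  [4, -29]
istore 1    [4]
iload 1     [4, -29]
ineg        [4, 29]
imul        [116]
bipush 8    [116, 8]
pop         [116]
istore 0    []
bipush 76   [76]
ineg        [-76]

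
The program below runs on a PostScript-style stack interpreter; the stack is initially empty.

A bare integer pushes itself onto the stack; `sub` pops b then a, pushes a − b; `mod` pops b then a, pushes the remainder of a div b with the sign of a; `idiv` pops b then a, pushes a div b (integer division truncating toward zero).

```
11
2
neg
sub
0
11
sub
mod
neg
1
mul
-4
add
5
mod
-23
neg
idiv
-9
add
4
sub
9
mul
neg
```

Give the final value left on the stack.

11    11
2     11 2
neg   11 -2
sub   13
0     13 0
11    13 0 11
sub   13 -11
mod   2
neg   -2
1     -2 1
mul   -2
-4    -2 -4
add   -6
5     -6 5
mod   -1
-23   -1 -23
neg   -1 23
idiv  0
-9    0 -9
add   -9
4     -9 4
sub   -13
9     -13 9
mul   -117
neg   117

117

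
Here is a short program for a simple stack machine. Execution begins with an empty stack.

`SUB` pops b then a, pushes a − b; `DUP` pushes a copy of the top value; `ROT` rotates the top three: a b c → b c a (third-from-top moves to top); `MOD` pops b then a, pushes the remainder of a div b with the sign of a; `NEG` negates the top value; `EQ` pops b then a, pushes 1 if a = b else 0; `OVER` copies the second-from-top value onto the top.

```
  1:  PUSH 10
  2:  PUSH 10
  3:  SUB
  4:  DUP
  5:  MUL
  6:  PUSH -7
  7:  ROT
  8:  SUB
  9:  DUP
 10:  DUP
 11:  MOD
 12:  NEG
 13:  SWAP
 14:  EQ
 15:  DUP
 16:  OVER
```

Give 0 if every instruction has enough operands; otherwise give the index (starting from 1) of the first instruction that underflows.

7

PUSH 10 : [10]
PUSH 10 : [10, 10]
SUB     : [0]
DUP     : [0, 0]
MUL     : [0]
PUSH -7 : [0, -7]
ROT  — needs 3 operands, stack has 2 → underflow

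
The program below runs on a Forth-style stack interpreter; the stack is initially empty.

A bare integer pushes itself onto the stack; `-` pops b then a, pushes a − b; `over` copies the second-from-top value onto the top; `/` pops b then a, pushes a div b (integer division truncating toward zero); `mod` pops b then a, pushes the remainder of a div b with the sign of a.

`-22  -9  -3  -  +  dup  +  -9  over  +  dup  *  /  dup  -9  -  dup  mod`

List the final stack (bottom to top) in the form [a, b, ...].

-22  : [-22]
-9   : [-22, -9]
-3   : [-22, -9, -3]
-    : [-22, -6]
+    : [-28]
dup  : [-28, -28]
+    : [-56]
-9   : [-56, -9]
over : [-56, -9, -56]
+    : [-56, -65]
dup  : [-56, -65, -65]
*    : [-56, 4225]
/    : [0]
dup  : [0, 0]
-9   : [0, 0, -9]
-    : [0, 9]
dup  : [0, 9, 9]
mod  : [0, 0]

[0, 0]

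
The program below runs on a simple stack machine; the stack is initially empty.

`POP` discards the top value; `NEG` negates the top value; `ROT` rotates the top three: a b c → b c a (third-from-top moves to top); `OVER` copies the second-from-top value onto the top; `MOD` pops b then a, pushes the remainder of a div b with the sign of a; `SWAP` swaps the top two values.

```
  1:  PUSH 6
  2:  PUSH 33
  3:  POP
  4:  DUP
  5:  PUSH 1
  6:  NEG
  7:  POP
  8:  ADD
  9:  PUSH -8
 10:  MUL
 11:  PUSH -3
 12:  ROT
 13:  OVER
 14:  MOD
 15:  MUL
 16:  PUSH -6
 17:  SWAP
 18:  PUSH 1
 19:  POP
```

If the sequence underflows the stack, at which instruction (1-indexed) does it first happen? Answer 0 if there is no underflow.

12

PUSH 6   [6]
PUSH 33  [6, 33]
POP      [6]
DUP      [6, 6]
PUSH 1   [6, 6, 1]
NEG      [6, 6, -1]
POP      [6, 6]
ADD      [12]
PUSH -8  [12, -8]
MUL      [-96]
PUSH -3  [-96, -3]
ROT  — needs 3 operands, stack has 2 → underflow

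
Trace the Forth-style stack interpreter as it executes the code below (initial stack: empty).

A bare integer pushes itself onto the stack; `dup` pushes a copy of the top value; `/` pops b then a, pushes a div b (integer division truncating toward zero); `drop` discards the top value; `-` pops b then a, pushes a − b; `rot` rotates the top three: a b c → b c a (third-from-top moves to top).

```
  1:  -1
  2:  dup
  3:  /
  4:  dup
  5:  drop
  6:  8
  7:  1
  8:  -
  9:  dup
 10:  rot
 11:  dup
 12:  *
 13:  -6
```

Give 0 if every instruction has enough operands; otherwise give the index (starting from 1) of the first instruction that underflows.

0

-1   : [-1]
dup  : [-1, -1]
/    : [1]
dup  : [1, 1]
drop : [1]
8    : [1, 8]
1    : [1, 8, 1]
-    : [1, 7]
dup  : [1, 7, 7]
rot  : [7, 7, 1]
dup  : [7, 7, 1, 1]
*    : [7, 7, 1]
-6   : [7, 7, 1, -6]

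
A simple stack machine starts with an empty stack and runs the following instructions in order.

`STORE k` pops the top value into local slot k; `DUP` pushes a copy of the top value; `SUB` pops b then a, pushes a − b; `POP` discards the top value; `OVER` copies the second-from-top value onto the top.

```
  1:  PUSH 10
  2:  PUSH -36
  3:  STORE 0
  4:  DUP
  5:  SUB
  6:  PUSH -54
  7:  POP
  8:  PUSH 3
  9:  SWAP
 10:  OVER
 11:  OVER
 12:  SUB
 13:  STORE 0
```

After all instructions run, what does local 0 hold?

3

PUSH 10  -> [10]
PUSH -36 -> [10, -36]
STORE 0  -> [10]
DUP      -> [10, 10]
SUB      -> [0]
PUSH -54 -> [0, -54]
POP      -> [0]
PUSH 3   -> [0, 3]
SWAP     -> [3, 0]
OVER     -> [3, 0, 3]
OVER     -> [3, 0, 3, 0]
SUB      -> [3, 0, 3]
STORE 0  -> [3, 0]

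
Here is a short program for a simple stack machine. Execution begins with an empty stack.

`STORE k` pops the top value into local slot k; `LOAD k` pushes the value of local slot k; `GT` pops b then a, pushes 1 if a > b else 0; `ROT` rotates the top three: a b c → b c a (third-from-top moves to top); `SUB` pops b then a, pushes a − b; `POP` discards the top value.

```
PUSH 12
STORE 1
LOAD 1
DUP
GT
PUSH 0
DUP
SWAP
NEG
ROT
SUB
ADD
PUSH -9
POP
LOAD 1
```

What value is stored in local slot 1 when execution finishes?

12

PUSH 12 → 12
STORE 1 → (empty)
LOAD 1  → 12
DUP     → 12 12
GT      → 0
PUSH 0  → 0 0
DUP     → 0 0 0
SWAP    → 0 0 0
NEG     → 0 0 0
ROT     → 0 0 0
SUB     → 0 0
ADD     → 0
PUSH -9 → 0 -9
POP     → 0
LOAD 1  → 0 12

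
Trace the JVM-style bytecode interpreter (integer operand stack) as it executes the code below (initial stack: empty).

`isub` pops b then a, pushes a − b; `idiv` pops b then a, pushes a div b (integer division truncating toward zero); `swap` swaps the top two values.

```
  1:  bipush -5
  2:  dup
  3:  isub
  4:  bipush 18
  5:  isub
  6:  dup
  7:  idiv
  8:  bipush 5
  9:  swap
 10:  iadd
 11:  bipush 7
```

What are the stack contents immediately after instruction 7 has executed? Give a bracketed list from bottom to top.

bipush -5 → -5
dup       → -5 -5
isub      → 0
bipush 18 → 0 18
isub      → -18
dup       → -18 -18
idiv      → 1

[1]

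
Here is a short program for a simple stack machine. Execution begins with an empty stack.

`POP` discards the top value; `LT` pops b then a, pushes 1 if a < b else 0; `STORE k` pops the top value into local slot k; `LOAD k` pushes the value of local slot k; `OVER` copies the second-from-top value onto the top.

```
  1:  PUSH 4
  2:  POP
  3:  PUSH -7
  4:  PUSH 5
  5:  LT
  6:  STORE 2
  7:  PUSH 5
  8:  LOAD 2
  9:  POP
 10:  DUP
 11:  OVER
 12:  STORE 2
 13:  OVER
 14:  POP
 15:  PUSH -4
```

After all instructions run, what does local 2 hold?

PUSH 4  : 4
POP     : (empty)
PUSH -7 : -7
PUSH 5  : -7 5
LT      : 1
STORE 2 : (empty)
PUSH 5  : 5
LOAD 2  : 5 1
POP     : 5
DUP     : 5 5
OVER    : 5 5 5
STORE 2 : 5 5
OVER    : 5 5 5
POP     : 5 5
PUSH -4 : 5 5 -4

5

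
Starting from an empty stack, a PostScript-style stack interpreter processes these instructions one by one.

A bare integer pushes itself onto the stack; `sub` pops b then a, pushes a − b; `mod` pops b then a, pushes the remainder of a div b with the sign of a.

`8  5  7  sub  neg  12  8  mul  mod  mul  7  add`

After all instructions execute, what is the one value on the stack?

8    [8]
5    [8, 5]
7    [8, 5, 7]
sub  [8, -2]
neg  [8, 2]
12   [8, 2, 12]
8    [8, 2, 12, 8]
mul  [8, 2, 96]
mod  [8, 2]
mul  [16]
7    [16, 7]
add  [23]

23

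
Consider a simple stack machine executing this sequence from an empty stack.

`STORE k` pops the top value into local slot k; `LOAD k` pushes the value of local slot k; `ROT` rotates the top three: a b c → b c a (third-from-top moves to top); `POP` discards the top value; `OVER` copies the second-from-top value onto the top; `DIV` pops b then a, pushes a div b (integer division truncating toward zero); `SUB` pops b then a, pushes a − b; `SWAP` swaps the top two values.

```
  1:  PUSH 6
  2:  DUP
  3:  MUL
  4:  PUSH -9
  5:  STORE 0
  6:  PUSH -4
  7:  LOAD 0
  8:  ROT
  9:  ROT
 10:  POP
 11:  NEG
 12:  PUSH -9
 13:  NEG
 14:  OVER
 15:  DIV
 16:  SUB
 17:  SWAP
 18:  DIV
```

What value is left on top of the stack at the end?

PUSH 6   6
DUP      6 6
MUL      36
PUSH -9  36 -9
STORE 0  36
PUSH -4  36 -4
LOAD 0   36 -4 -9
ROT      -4 -9 36
ROT      -9 36 -4
POP      -9 36
NEG      -9 -36
PUSH -9  -9 -36 -9
NEG      -9 -36 9
OVER     -9 -36 9 -36
DIV      -9 -36 0
SUB      -9 -36
SWAP     -36 -9
DIV      4

4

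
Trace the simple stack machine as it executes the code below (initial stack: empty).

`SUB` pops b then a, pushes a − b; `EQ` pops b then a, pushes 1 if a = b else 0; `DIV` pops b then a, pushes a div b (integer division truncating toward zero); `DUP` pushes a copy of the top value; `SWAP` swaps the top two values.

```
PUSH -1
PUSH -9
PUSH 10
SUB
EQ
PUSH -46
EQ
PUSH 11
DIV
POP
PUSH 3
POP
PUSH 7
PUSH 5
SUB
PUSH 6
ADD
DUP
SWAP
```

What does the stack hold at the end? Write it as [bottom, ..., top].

[8, 8]

PUSH -1  -> -1
PUSH -9  -> -1 -9
PUSH 10  -> -1 -9 10
SUB      -> -1 -19
EQ       -> 0
PUSH -46 -> 0 -46
EQ       -> 0
PUSH 11  -> 0 11
DIV      -> 0
POP      -> (empty)
PUSH 3   -> 3
POP      -> (empty)
PUSH 7   -> 7
PUSH 5   -> 7 5
SUB      -> 2
PUSH 6   -> 2 6
ADD      -> 8
DUP      -> 8 8
SWAP     -> 8 8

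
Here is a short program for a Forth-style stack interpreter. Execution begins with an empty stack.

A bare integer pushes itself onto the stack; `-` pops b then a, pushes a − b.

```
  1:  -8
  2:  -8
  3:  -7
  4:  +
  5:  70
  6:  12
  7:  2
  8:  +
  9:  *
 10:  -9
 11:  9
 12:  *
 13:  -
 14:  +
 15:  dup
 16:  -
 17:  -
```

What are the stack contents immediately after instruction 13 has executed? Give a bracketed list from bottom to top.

[-8, -15, 1061]

-8 → -8
-8 → -8 -8
-7 → -8 -8 -7
+  → -8 -15
70 → -8 -15 70
12 → -8 -15 70 12
2  → -8 -15 70 12 2
+  → -8 -15 70 14
*  → -8 -15 980
-9 → -8 -15 980 -9
9  → -8 -15 980 -9 9
*  → -8 -15 980 -81
-  → -8 -15 1061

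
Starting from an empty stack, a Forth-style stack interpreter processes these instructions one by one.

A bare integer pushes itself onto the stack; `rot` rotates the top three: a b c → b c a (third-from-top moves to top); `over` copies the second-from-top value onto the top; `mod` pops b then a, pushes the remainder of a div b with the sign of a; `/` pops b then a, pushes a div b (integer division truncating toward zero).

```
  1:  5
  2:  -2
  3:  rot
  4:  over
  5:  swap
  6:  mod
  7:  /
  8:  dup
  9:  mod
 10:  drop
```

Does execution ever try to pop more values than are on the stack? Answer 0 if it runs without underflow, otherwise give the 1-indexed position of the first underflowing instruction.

5  → [5]
-2 → [5, -2]
rot  — needs 3 operands, stack has 2 → underflow

3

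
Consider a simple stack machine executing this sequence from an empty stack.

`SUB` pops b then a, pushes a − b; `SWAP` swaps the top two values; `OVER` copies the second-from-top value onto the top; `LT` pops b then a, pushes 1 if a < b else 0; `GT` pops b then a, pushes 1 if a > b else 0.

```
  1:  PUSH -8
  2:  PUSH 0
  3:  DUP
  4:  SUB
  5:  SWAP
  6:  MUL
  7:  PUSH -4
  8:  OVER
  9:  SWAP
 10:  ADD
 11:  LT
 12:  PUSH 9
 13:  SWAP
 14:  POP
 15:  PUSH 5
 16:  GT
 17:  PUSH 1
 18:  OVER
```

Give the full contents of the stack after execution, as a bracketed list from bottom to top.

PUSH -8 -> [-8]
PUSH 0  -> [-8, 0]
DUP     -> [-8, 0, 0]
SUB     -> [-8, 0]
SWAP    -> [0, -8]
MUL     -> [0]
PUSH -4 -> [0, -4]
OVER    -> [0, -4, 0]
SWAP    -> [0, 0, -4]
ADD     -> [0, -4]
LT      -> [0]
PUSH 9  -> [0, 9]
SWAP    -> [9, 0]
POP     -> [9]
PUSH 5  -> [9, 5]
GT      -> [1]
PUSH 1  -> [1, 1]
OVER    -> [1, 1, 1]

[1, 1, 1]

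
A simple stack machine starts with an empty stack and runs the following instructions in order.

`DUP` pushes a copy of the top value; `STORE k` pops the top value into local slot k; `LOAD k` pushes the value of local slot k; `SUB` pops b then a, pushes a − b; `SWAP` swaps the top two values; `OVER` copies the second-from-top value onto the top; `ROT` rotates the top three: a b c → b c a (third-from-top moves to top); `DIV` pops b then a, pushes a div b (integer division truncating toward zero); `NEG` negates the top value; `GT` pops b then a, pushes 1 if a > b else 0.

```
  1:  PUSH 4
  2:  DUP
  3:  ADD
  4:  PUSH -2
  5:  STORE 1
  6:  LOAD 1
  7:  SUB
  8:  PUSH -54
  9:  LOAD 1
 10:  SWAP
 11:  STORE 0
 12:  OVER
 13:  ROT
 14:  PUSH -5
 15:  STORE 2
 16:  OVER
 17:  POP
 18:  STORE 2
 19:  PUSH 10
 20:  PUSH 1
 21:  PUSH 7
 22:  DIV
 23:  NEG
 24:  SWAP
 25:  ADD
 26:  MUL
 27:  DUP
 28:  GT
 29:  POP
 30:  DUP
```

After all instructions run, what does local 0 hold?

PUSH 4   -> [4]
DUP      -> [4, 4]
ADD      -> [8]
PUSH -2  -> [8, -2]
STORE 1  -> [8]
LOAD 1   -> [8, -2]
SUB      -> [10]
PUSH -54 -> [10, -54]
LOAD 1   -> [10, -54, -2]
SWAP     -> [10, -2, -54]
STORE 0  -> [10, -2]
OVER     -> [10, -2, 10]
ROT      -> [-2, 10, 10]
PUSH -5  -> [-2, 10, 10, -5]
STORE 2  -> [-2, 10, 10]
OVER     -> [-2, 10, 10, 10]
POP      -> [-2, 10, 10]
STORE 2  -> [-2, 10]
PUSH 10  -> [-2, 10, 10]
PUSH 1   -> [-2, 10, 10, 1]
PUSH 7   -> [-2, 10, 10, 1, 7]
DIV      -> [-2, 10, 10, 0]
NEG      -> [-2, 10, 10, 0]
SWAP     -> [-2, 10, 0, 10]
ADD      -> [-2, 10, 10]
MUL      -> [-2, 100]
DUP      -> [-2, 100, 100]
GT       -> [-2, 0]
POP      -> [-2]
DUP      -> [-2, -2]

-54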